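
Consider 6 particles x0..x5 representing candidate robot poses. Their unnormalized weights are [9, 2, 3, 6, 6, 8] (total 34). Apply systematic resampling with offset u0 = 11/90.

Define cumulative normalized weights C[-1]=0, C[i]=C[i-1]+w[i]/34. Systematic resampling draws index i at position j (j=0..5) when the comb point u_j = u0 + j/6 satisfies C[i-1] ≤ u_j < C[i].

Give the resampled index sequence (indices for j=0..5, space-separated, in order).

C = [9/34, 11/34, 7/17, 10/17, 13/17, 1]
j=0: u_0=11/90 ∈ [0, 9/34) → index 0
j=1: u_1=13/45 ∈ [9/34, 11/34) → index 1
j=2: u_2=41/90 ∈ [7/17, 10/17) → index 3
j=3: u_3=28/45 ∈ [10/17, 13/17) → index 4
j=4: u_4=71/90 ∈ [13/17, 1) → index 5
j=5: u_5=43/45 ∈ [13/17, 1) → index 5

0 1 3 4 5 5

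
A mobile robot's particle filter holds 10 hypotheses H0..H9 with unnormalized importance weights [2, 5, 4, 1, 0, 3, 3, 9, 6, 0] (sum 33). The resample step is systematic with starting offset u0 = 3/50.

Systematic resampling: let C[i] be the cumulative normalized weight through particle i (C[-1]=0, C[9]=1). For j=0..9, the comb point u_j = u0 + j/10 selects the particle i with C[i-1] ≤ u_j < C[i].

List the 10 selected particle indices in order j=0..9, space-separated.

0 1 2 3 6 7 7 7 8 8

C = [2/33, 7/33, 1/3, 4/11, 4/11, 5/11, 6/11, 9/11, 1, 1]
j=0: u_0=3/50 ∈ [0, 2/33) → index 0
j=1: u_1=4/25 ∈ [2/33, 7/33) → index 1
j=2: u_2=13/50 ∈ [7/33, 1/3) → index 2
j=3: u_3=9/25 ∈ [1/3, 4/11) → index 3
j=4: u_4=23/50 ∈ [5/11, 6/11) → index 6
j=5: u_5=14/25 ∈ [6/11, 9/11) → index 7
j=6: u_6=33/50 ∈ [6/11, 9/11) → index 7
j=7: u_7=19/25 ∈ [6/11, 9/11) → index 7
j=8: u_8=43/50 ∈ [9/11, 1) → index 8
j=9: u_9=24/25 ∈ [9/11, 1) → index 8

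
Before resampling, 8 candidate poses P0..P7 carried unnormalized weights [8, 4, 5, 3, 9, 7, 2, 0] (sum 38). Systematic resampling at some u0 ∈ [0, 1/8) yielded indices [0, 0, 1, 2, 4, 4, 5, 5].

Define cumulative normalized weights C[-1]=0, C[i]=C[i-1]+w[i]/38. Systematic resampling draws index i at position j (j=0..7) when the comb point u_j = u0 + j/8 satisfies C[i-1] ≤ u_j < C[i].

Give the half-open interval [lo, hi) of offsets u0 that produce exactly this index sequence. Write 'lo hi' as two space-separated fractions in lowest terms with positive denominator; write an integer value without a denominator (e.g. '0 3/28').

C = [4/19, 6/19, 17/38, 10/19, 29/38, 18/19, 1, 1]
j=0 picked index 0: u0 ∈ [0, 4/19)
j=1 picked index 0: u0 ∈ [-1/8, 13/152)
j=2 picked index 1: u0 ∈ [-3/76, 5/76)
j=3 picked index 2: u0 ∈ [-9/152, 11/152)
j=4 picked index 4: u0 ∈ [1/38, 5/19)
j=5 picked index 4: u0 ∈ [-15/152, 21/152)
j=6 picked index 5: u0 ∈ [1/76, 15/76)
j=7 picked index 5: u0 ∈ [-17/152, 11/152)
intersection: [1/38, 5/76)

1/38 5/76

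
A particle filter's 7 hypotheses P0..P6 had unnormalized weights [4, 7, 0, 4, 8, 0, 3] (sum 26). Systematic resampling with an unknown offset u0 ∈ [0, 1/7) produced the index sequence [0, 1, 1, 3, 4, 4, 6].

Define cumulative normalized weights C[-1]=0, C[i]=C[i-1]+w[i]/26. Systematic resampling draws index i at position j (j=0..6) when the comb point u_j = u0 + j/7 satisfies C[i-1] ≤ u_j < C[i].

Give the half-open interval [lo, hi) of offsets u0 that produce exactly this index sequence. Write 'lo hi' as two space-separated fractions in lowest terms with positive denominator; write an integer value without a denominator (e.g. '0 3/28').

C = [2/13, 11/26, 11/26, 15/26, 23/26, 23/26, 1]
j=0 picked index 0: u0 ∈ [0, 2/13)
j=1 picked index 1: u0 ∈ [1/91, 51/182)
j=2 picked index 1: u0 ∈ [-12/91, 25/182)
j=3 picked index 3: u0 ∈ [-1/182, 27/182)
j=4 picked index 4: u0 ∈ [1/182, 57/182)
j=5 picked index 4: u0 ∈ [-25/182, 31/182)
j=6 picked index 6: u0 ∈ [5/182, 1/7)
intersection: [5/182, 25/182)

5/182 25/182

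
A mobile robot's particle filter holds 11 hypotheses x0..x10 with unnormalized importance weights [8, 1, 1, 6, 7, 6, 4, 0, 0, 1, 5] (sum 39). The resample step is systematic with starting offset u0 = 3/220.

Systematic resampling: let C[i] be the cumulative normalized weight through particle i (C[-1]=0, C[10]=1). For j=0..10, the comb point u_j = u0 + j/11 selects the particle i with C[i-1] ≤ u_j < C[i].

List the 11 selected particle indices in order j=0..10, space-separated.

C = [8/39, 3/13, 10/39, 16/39, 23/39, 29/39, 11/13, 11/13, 11/13, 34/39, 1]
j=0: u_0=3/220 ∈ [0, 8/39) → index 0
j=1: u_1=23/220 ∈ [0, 8/39) → index 0
j=2: u_2=43/220 ∈ [0, 8/39) → index 0
j=3: u_3=63/220 ∈ [10/39, 16/39) → index 3
j=4: u_4=83/220 ∈ [10/39, 16/39) → index 3
j=5: u_5=103/220 ∈ [16/39, 23/39) → index 4
j=6: u_6=123/220 ∈ [16/39, 23/39) → index 4
j=7: u_7=13/20 ∈ [23/39, 29/39) → index 5
j=8: u_8=163/220 ∈ [23/39, 29/39) → index 5
j=9: u_9=183/220 ∈ [29/39, 11/13) → index 6
j=10: u_10=203/220 ∈ [34/39, 1) → index 10

0 0 0 3 3 4 4 5 5 6 10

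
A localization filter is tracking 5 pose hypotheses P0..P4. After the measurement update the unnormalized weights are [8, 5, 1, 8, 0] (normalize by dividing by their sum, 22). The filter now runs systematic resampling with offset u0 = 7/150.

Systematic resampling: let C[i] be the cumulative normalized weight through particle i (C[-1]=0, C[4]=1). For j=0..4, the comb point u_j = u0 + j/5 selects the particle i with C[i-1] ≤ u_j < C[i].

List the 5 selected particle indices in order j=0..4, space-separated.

C = [4/11, 13/22, 7/11, 1, 1]
j=0: u_0=7/150 ∈ [0, 4/11) → index 0
j=1: u_1=37/150 ∈ [0, 4/11) → index 0
j=2: u_2=67/150 ∈ [4/11, 13/22) → index 1
j=3: u_3=97/150 ∈ [7/11, 1) → index 3
j=4: u_4=127/150 ∈ [7/11, 1) → index 3

0 0 1 3 3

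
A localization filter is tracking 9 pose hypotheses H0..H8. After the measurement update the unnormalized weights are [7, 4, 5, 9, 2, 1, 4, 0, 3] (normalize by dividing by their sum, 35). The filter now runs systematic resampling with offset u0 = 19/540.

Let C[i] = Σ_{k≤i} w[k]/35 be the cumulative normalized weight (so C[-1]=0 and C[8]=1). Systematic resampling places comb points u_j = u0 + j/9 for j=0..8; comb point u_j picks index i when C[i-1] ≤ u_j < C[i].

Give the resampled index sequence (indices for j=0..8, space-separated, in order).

C = [1/5, 11/35, 16/35, 5/7, 27/35, 4/5, 32/35, 32/35, 1]
j=0: u_0=19/540 ∈ [0, 1/5) → index 0
j=1: u_1=79/540 ∈ [0, 1/5) → index 0
j=2: u_2=139/540 ∈ [1/5, 11/35) → index 1
j=3: u_3=199/540 ∈ [11/35, 16/35) → index 2
j=4: u_4=259/540 ∈ [16/35, 5/7) → index 3
j=5: u_5=319/540 ∈ [16/35, 5/7) → index 3
j=6: u_6=379/540 ∈ [16/35, 5/7) → index 3
j=7: u_7=439/540 ∈ [4/5, 32/35) → index 6
j=8: u_8=499/540 ∈ [32/35, 1) → index 8

0 0 1 2 3 3 3 6 8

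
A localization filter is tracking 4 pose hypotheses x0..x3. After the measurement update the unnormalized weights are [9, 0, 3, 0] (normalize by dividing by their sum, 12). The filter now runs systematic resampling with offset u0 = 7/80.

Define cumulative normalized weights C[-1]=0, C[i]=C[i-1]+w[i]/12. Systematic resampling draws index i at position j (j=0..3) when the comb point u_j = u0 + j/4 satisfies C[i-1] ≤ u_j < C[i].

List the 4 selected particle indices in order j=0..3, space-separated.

0 0 0 2

C = [3/4, 3/4, 1, 1]
j=0: u_0=7/80 ∈ [0, 3/4) → index 0
j=1: u_1=27/80 ∈ [0, 3/4) → index 0
j=2: u_2=47/80 ∈ [0, 3/4) → index 0
j=3: u_3=67/80 ∈ [3/4, 1) → index 2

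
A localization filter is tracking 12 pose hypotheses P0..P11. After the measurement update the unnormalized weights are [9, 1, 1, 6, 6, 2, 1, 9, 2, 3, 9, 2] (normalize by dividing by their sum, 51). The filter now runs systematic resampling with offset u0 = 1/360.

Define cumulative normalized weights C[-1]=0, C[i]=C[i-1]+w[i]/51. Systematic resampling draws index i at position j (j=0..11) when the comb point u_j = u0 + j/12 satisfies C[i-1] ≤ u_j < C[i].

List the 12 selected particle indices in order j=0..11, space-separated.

0 0 0 3 4 4 6 7 7 9 10 10

C = [3/17, 10/51, 11/51, 1/3, 23/51, 25/51, 26/51, 35/51, 37/51, 40/51, 49/51, 1]
j=0: u_0=1/360 ∈ [0, 3/17) → index 0
j=1: u_1=31/360 ∈ [0, 3/17) → index 0
j=2: u_2=61/360 ∈ [0, 3/17) → index 0
j=3: u_3=91/360 ∈ [11/51, 1/3) → index 3
j=4: u_4=121/360 ∈ [1/3, 23/51) → index 4
j=5: u_5=151/360 ∈ [1/3, 23/51) → index 4
j=6: u_6=181/360 ∈ [25/51, 26/51) → index 6
j=7: u_7=211/360 ∈ [26/51, 35/51) → index 7
j=8: u_8=241/360 ∈ [26/51, 35/51) → index 7
j=9: u_9=271/360 ∈ [37/51, 40/51) → index 9
j=10: u_10=301/360 ∈ [40/51, 49/51) → index 10
j=11: u_11=331/360 ∈ [40/51, 49/51) → index 10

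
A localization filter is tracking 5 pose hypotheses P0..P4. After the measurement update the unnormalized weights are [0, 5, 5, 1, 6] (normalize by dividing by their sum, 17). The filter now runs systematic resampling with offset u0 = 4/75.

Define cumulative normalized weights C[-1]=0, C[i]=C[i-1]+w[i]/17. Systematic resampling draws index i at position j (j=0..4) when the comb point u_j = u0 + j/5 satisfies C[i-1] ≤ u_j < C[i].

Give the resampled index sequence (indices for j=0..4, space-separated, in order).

C = [0, 5/17, 10/17, 11/17, 1]
j=0: u_0=4/75 ∈ [0, 5/17) → index 1
j=1: u_1=19/75 ∈ [0, 5/17) → index 1
j=2: u_2=34/75 ∈ [5/17, 10/17) → index 2
j=3: u_3=49/75 ∈ [11/17, 1) → index 4
j=4: u_4=64/75 ∈ [11/17, 1) → index 4

1 1 2 4 4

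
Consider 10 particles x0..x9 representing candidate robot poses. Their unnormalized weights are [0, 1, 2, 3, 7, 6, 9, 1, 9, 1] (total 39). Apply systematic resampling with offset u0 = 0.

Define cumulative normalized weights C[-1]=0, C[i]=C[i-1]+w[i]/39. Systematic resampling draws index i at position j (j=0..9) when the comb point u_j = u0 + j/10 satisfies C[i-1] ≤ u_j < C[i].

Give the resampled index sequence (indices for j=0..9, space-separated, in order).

C = [0, 1/39, 1/13, 2/13, 1/3, 19/39, 28/39, 29/39, 38/39, 1]
j=0: u_0=0 ∈ [0, 1/39) → index 1
j=1: u_1=1/10 ∈ [1/13, 2/13) → index 3
j=2: u_2=1/5 ∈ [2/13, 1/3) → index 4
j=3: u_3=3/10 ∈ [2/13, 1/3) → index 4
j=4: u_4=2/5 ∈ [1/3, 19/39) → index 5
j=5: u_5=1/2 ∈ [19/39, 28/39) → index 6
j=6: u_6=3/5 ∈ [19/39, 28/39) → index 6
j=7: u_7=7/10 ∈ [19/39, 28/39) → index 6
j=8: u_8=4/5 ∈ [29/39, 38/39) → index 8
j=9: u_9=9/10 ∈ [29/39, 38/39) → index 8

1 3 4 4 5 6 6 6 8 8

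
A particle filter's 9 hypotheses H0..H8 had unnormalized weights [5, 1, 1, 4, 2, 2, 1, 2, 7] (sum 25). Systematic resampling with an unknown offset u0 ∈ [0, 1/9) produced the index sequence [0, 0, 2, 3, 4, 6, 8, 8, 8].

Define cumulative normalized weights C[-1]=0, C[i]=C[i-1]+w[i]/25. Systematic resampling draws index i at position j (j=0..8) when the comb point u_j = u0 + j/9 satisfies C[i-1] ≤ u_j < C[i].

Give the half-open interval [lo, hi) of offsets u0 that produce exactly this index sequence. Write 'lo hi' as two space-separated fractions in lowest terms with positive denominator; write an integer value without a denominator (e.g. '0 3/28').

C = [1/5, 6/25, 7/25, 11/25, 13/25, 3/5, 16/25, 18/25, 1]
j=0 picked index 0: u0 ∈ [0, 1/5)
j=1 picked index 0: u0 ∈ [-1/9, 4/45)
j=2 picked index 2: u0 ∈ [4/225, 13/225)
j=3 picked index 3: u0 ∈ [-4/75, 8/75)
j=4 picked index 4: u0 ∈ [-1/225, 17/225)
j=5 picked index 6: u0 ∈ [2/45, 19/225)
j=6 picked index 8: u0 ∈ [4/75, 1/3)
j=7 picked index 8: u0 ∈ [-13/225, 2/9)
j=8 picked index 8: u0 ∈ [-38/225, 1/9)
intersection: [4/75, 13/225)

4/75 13/225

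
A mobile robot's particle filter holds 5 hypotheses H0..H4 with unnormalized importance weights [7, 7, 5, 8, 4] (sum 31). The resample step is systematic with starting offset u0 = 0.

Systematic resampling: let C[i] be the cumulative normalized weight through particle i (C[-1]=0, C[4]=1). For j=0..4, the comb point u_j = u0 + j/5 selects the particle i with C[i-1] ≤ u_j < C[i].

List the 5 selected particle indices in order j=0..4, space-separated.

0 0 1 2 3

C = [7/31, 14/31, 19/31, 27/31, 1]
j=0: u_0=0 ∈ [0, 7/31) → index 0
j=1: u_1=1/5 ∈ [0, 7/31) → index 0
j=2: u_2=2/5 ∈ [7/31, 14/31) → index 1
j=3: u_3=3/5 ∈ [14/31, 19/31) → index 2
j=4: u_4=4/5 ∈ [19/31, 27/31) → index 3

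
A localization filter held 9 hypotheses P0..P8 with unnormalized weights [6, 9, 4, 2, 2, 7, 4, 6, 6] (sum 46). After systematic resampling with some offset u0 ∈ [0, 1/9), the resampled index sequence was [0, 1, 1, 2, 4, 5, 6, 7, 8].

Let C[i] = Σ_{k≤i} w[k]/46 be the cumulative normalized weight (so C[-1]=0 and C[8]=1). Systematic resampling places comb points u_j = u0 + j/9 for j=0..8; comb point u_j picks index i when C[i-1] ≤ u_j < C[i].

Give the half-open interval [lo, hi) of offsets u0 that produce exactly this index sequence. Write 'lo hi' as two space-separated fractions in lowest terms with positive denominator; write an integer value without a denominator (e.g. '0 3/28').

4/207 1/18

C = [3/23, 15/46, 19/46, 21/46, 1/2, 15/23, 17/23, 20/23, 1]
j=0 picked index 0: u0 ∈ [0, 3/23)
j=1 picked index 1: u0 ∈ [4/207, 89/414)
j=2 picked index 1: u0 ∈ [-19/207, 43/414)
j=3 picked index 2: u0 ∈ [-1/138, 11/138)
j=4 picked index 4: u0 ∈ [5/414, 1/18)
j=5 picked index 5: u0 ∈ [-1/18, 20/207)
j=6 picked index 6: u0 ∈ [-1/69, 5/69)
j=7 picked index 7: u0 ∈ [-8/207, 19/207)
j=8 picked index 8: u0 ∈ [-4/207, 1/9)
intersection: [4/207, 1/18)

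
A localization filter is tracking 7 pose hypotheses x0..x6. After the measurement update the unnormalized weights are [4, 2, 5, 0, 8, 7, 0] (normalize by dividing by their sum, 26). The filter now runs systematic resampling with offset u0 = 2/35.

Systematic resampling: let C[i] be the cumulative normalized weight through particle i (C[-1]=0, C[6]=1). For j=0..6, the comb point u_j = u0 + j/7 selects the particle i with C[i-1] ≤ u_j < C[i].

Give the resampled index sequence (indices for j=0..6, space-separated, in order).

0 1 2 4 4 5 5

C = [2/13, 3/13, 11/26, 11/26, 19/26, 1, 1]
j=0: u_0=2/35 ∈ [0, 2/13) → index 0
j=1: u_1=1/5 ∈ [2/13, 3/13) → index 1
j=2: u_2=12/35 ∈ [3/13, 11/26) → index 2
j=3: u_3=17/35 ∈ [11/26, 19/26) → index 4
j=4: u_4=22/35 ∈ [11/26, 19/26) → index 4
j=5: u_5=27/35 ∈ [19/26, 1) → index 5
j=6: u_6=32/35 ∈ [19/26, 1) → index 5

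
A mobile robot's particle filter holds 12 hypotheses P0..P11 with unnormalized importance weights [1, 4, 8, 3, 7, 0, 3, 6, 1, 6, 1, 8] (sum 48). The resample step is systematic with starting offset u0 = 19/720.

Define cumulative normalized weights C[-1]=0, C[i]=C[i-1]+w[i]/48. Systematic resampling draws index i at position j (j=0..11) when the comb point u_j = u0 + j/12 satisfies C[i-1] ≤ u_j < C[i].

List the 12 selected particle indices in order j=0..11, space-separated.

C = [1/48, 5/48, 13/48, 1/3, 23/48, 23/48, 13/24, 2/3, 11/16, 13/16, 5/6, 1]
j=0: u_0=19/720 ∈ [1/48, 5/48) → index 1
j=1: u_1=79/720 ∈ [5/48, 13/48) → index 2
j=2: u_2=139/720 ∈ [5/48, 13/48) → index 2
j=3: u_3=199/720 ∈ [13/48, 1/3) → index 3
j=4: u_4=259/720 ∈ [1/3, 23/48) → index 4
j=5: u_5=319/720 ∈ [1/3, 23/48) → index 4
j=6: u_6=379/720 ∈ [23/48, 13/24) → index 6
j=7: u_7=439/720 ∈ [13/24, 2/3) → index 7
j=8: u_8=499/720 ∈ [11/16, 13/16) → index 9
j=9: u_9=559/720 ∈ [11/16, 13/16) → index 9
j=10: u_10=619/720 ∈ [5/6, 1) → index 11
j=11: u_11=679/720 ∈ [5/6, 1) → index 11

1 2 2 3 4 4 6 7 9 9 11 11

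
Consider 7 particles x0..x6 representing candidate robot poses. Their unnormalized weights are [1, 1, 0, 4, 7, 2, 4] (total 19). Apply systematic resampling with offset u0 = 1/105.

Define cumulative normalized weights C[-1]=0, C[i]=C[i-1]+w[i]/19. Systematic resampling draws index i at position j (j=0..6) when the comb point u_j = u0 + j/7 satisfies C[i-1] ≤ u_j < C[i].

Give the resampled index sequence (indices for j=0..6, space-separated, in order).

C = [1/19, 2/19, 2/19, 6/19, 13/19, 15/19, 1]
j=0: u_0=1/105 ∈ [0, 1/19) → index 0
j=1: u_1=16/105 ∈ [2/19, 6/19) → index 3
j=2: u_2=31/105 ∈ [2/19, 6/19) → index 3
j=3: u_3=46/105 ∈ [6/19, 13/19) → index 4
j=4: u_4=61/105 ∈ [6/19, 13/19) → index 4
j=5: u_5=76/105 ∈ [13/19, 15/19) → index 5
j=6: u_6=13/15 ∈ [15/19, 1) → index 6

0 3 3 4 4 5 6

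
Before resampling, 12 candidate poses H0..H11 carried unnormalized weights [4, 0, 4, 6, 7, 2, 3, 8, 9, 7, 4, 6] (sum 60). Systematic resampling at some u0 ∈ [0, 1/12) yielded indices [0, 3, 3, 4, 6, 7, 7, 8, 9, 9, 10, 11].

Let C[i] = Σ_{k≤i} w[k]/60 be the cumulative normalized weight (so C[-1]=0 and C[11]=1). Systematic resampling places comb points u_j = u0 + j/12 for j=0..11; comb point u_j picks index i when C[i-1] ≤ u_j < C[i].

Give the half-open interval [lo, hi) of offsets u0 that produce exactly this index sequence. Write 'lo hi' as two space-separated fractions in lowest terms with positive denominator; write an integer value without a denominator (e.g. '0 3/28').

1/20 1/15

C = [1/15, 1/15, 2/15, 7/30, 7/20, 23/60, 13/30, 17/30, 43/60, 5/6, 9/10, 1]
j=0 picked index 0: u0 ∈ [0, 1/15)
j=1 picked index 3: u0 ∈ [1/20, 3/20)
j=2 picked index 3: u0 ∈ [-1/30, 1/15)
j=3 picked index 4: u0 ∈ [-1/60, 1/10)
j=4 picked index 6: u0 ∈ [1/20, 1/10)
j=5 picked index 7: u0 ∈ [1/60, 3/20)
j=6 picked index 7: u0 ∈ [-1/15, 1/15)
j=7 picked index 8: u0 ∈ [-1/60, 2/15)
j=8 picked index 9: u0 ∈ [1/20, 1/6)
j=9 picked index 9: u0 ∈ [-1/30, 1/12)
j=10 picked index 10: u0 ∈ [0, 1/15)
j=11 picked index 11: u0 ∈ [-1/60, 1/12)
intersection: [1/20, 1/15)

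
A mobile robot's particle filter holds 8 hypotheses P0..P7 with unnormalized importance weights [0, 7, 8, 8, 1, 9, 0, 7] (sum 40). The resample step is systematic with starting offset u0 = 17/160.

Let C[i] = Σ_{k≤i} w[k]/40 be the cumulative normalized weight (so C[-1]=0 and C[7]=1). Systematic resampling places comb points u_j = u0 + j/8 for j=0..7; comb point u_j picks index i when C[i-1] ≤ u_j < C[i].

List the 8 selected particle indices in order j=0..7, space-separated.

1 2 2 3 5 5 7 7

C = [0, 7/40, 3/8, 23/40, 3/5, 33/40, 33/40, 1]
j=0: u_0=17/160 ∈ [0, 7/40) → index 1
j=1: u_1=37/160 ∈ [7/40, 3/8) → index 2
j=2: u_2=57/160 ∈ [7/40, 3/8) → index 2
j=3: u_3=77/160 ∈ [3/8, 23/40) → index 3
j=4: u_4=97/160 ∈ [3/5, 33/40) → index 5
j=5: u_5=117/160 ∈ [3/5, 33/40) → index 5
j=6: u_6=137/160 ∈ [33/40, 1) → index 7
j=7: u_7=157/160 ∈ [33/40, 1) → index 7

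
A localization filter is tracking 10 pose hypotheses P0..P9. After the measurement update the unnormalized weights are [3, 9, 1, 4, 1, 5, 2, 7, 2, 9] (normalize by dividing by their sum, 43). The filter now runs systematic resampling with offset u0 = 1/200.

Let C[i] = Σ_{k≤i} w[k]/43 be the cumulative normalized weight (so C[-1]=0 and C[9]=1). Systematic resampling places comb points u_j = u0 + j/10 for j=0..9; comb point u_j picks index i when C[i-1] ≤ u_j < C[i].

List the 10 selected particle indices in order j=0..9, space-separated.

0 1 1 3 4 5 7 7 9 9

C = [3/43, 12/43, 13/43, 17/43, 18/43, 23/43, 25/43, 32/43, 34/43, 1]
j=0: u_0=1/200 ∈ [0, 3/43) → index 0
j=1: u_1=21/200 ∈ [3/43, 12/43) → index 1
j=2: u_2=41/200 ∈ [3/43, 12/43) → index 1
j=3: u_3=61/200 ∈ [13/43, 17/43) → index 3
j=4: u_4=81/200 ∈ [17/43, 18/43) → index 4
j=5: u_5=101/200 ∈ [18/43, 23/43) → index 5
j=6: u_6=121/200 ∈ [25/43, 32/43) → index 7
j=7: u_7=141/200 ∈ [25/43, 32/43) → index 7
j=8: u_8=161/200 ∈ [34/43, 1) → index 9
j=9: u_9=181/200 ∈ [34/43, 1) → index 9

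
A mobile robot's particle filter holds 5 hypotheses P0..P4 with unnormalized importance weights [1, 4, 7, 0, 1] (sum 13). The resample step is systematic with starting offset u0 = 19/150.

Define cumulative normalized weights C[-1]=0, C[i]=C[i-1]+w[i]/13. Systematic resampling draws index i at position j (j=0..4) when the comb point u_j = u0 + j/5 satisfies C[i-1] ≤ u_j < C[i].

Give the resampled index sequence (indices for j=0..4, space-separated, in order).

1 1 2 2 4

C = [1/13, 5/13, 12/13, 12/13, 1]
j=0: u_0=19/150 ∈ [1/13, 5/13) → index 1
j=1: u_1=49/150 ∈ [1/13, 5/13) → index 1
j=2: u_2=79/150 ∈ [5/13, 12/13) → index 2
j=3: u_3=109/150 ∈ [5/13, 12/13) → index 2
j=4: u_4=139/150 ∈ [12/13, 1) → index 4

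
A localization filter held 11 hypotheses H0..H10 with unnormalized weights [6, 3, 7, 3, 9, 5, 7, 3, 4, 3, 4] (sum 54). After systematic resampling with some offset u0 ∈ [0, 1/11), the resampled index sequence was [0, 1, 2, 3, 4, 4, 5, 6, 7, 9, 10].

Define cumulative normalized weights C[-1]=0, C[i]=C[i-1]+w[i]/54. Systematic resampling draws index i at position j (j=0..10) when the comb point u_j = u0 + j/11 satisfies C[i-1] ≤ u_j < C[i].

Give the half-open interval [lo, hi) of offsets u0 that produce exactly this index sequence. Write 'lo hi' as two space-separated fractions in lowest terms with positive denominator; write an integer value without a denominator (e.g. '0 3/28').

C = [1/9, 1/6, 8/27, 19/54, 14/27, 11/18, 20/27, 43/54, 47/54, 25/27, 1]
j=0 picked index 0: u0 ∈ [0, 1/9)
j=1 picked index 1: u0 ∈ [2/99, 5/66)
j=2 picked index 2: u0 ∈ [-1/66, 34/297)
j=3 picked index 3: u0 ∈ [7/297, 47/594)
j=4 picked index 4: u0 ∈ [-7/594, 46/297)
j=5 picked index 4: u0 ∈ [-61/594, 19/297)
j=6 picked index 5: u0 ∈ [-8/297, 13/198)
j=7 picked index 6: u0 ∈ [-5/198, 31/297)
j=8 picked index 7: u0 ∈ [4/297, 41/594)
j=9 picked index 9: u0 ∈ [31/594, 32/297)
j=10 picked index 10: u0 ∈ [5/297, 1/11)
intersection: [31/594, 19/297)

31/594 19/297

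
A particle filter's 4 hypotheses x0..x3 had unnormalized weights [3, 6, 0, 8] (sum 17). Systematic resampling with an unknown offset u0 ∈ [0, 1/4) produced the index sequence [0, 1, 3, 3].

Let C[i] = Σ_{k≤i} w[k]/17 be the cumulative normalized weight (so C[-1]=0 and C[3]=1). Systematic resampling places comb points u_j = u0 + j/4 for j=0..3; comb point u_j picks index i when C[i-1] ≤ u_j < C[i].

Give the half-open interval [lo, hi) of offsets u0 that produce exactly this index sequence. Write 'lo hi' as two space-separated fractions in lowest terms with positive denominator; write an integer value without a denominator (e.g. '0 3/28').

1/34 3/17

C = [3/17, 9/17, 9/17, 1]
j=0 picked index 0: u0 ∈ [0, 3/17)
j=1 picked index 1: u0 ∈ [-5/68, 19/68)
j=2 picked index 3: u0 ∈ [1/34, 1/2)
j=3 picked index 3: u0 ∈ [-15/68, 1/4)
intersection: [1/34, 3/17)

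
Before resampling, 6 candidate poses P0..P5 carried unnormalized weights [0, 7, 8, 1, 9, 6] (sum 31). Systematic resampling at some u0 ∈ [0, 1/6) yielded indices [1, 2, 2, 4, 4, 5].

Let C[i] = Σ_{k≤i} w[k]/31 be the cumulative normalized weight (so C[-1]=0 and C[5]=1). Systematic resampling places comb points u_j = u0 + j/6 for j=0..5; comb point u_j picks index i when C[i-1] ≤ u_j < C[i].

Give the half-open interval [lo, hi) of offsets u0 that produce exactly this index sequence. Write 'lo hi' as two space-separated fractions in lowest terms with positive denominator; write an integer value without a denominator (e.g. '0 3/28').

11/186 13/93

C = [0, 7/31, 15/31, 16/31, 25/31, 1]
j=0 picked index 1: u0 ∈ [0, 7/31)
j=1 picked index 2: u0 ∈ [11/186, 59/186)
j=2 picked index 2: u0 ∈ [-10/93, 14/93)
j=3 picked index 4: u0 ∈ [1/62, 19/62)
j=4 picked index 4: u0 ∈ [-14/93, 13/93)
j=5 picked index 5: u0 ∈ [-5/186, 1/6)
intersection: [11/186, 13/93)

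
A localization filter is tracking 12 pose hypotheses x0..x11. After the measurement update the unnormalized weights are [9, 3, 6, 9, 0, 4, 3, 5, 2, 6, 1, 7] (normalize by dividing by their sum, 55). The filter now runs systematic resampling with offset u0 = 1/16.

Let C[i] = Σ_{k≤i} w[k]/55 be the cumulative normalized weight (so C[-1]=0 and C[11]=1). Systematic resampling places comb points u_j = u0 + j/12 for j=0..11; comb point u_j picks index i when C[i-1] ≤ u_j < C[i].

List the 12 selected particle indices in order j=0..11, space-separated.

C = [9/55, 12/55, 18/55, 27/55, 27/55, 31/55, 34/55, 39/55, 41/55, 47/55, 48/55, 1]
j=0: u_0=1/16 ∈ [0, 9/55) → index 0
j=1: u_1=7/48 ∈ [0, 9/55) → index 0
j=2: u_2=11/48 ∈ [12/55, 18/55) → index 2
j=3: u_3=5/16 ∈ [12/55, 18/55) → index 2
j=4: u_4=19/48 ∈ [18/55, 27/55) → index 3
j=5: u_5=23/48 ∈ [18/55, 27/55) → index 3
j=6: u_6=9/16 ∈ [27/55, 31/55) → index 5
j=7: u_7=31/48 ∈ [34/55, 39/55) → index 7
j=8: u_8=35/48 ∈ [39/55, 41/55) → index 8
j=9: u_9=13/16 ∈ [41/55, 47/55) → index 9
j=10: u_10=43/48 ∈ [48/55, 1) → index 11
j=11: u_11=47/48 ∈ [48/55, 1) → index 11

0 0 2 2 3 3 5 7 8 9 11 11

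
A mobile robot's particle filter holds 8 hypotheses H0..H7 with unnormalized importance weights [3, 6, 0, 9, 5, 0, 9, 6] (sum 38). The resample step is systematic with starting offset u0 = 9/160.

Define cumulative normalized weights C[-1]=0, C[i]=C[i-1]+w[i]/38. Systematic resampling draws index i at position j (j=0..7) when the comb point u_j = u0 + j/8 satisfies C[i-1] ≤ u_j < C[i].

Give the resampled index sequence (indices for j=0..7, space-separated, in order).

C = [3/38, 9/38, 9/38, 9/19, 23/38, 23/38, 16/19, 1]
j=0: u_0=9/160 ∈ [0, 3/38) → index 0
j=1: u_1=29/160 ∈ [3/38, 9/38) → index 1
j=2: u_2=49/160 ∈ [9/38, 9/19) → index 3
j=3: u_3=69/160 ∈ [9/38, 9/19) → index 3
j=4: u_4=89/160 ∈ [9/19, 23/38) → index 4
j=5: u_5=109/160 ∈ [23/38, 16/19) → index 6
j=6: u_6=129/160 ∈ [23/38, 16/19) → index 6
j=7: u_7=149/160 ∈ [16/19, 1) → index 7

0 1 3 3 4 6 6 7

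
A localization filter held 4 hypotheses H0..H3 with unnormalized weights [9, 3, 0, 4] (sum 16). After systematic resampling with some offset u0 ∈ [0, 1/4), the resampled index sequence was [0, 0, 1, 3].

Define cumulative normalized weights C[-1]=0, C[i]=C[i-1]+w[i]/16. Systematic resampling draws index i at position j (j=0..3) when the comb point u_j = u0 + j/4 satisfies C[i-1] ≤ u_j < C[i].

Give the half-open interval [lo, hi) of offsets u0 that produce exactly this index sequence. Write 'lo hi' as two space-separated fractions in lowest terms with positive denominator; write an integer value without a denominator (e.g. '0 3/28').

1/16 1/4

C = [9/16, 3/4, 3/4, 1]
j=0 picked index 0: u0 ∈ [0, 9/16)
j=1 picked index 0: u0 ∈ [-1/4, 5/16)
j=2 picked index 1: u0 ∈ [1/16, 1/4)
j=3 picked index 3: u0 ∈ [0, 1/4)
intersection: [1/16, 1/4)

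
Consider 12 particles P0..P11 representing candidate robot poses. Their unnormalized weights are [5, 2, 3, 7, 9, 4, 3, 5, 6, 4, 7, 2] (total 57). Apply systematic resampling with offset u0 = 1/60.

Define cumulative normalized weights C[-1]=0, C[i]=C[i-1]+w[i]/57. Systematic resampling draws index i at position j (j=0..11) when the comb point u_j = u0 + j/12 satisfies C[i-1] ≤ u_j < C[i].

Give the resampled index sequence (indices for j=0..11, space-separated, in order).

C = [5/57, 7/57, 10/57, 17/57, 26/57, 10/19, 11/19, 2/3, 44/57, 16/19, 55/57, 1]
j=0: u_0=1/60 ∈ [0, 5/57) → index 0
j=1: u_1=1/10 ∈ [5/57, 7/57) → index 1
j=2: u_2=11/60 ∈ [10/57, 17/57) → index 3
j=3: u_3=4/15 ∈ [10/57, 17/57) → index 3
j=4: u_4=7/20 ∈ [17/57, 26/57) → index 4
j=5: u_5=13/30 ∈ [17/57, 26/57) → index 4
j=6: u_6=31/60 ∈ [26/57, 10/19) → index 5
j=7: u_7=3/5 ∈ [11/19, 2/3) → index 7
j=8: u_8=41/60 ∈ [2/3, 44/57) → index 8
j=9: u_9=23/30 ∈ [2/3, 44/57) → index 8
j=10: u_10=17/20 ∈ [16/19, 55/57) → index 10
j=11: u_11=14/15 ∈ [16/19, 55/57) → index 10

0 1 3 3 4 4 5 7 8 8 10 10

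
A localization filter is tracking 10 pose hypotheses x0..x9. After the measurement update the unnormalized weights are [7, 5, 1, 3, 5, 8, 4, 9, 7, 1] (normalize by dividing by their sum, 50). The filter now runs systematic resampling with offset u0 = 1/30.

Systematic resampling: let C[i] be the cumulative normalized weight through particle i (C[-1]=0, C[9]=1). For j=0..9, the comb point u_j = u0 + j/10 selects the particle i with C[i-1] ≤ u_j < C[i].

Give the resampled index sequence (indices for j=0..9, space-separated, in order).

0 0 1 4 5 5 6 7 7 8

C = [7/50, 6/25, 13/50, 8/25, 21/50, 29/50, 33/50, 21/25, 49/50, 1]
j=0: u_0=1/30 ∈ [0, 7/50) → index 0
j=1: u_1=2/15 ∈ [0, 7/50) → index 0
j=2: u_2=7/30 ∈ [7/50, 6/25) → index 1
j=3: u_3=1/3 ∈ [8/25, 21/50) → index 4
j=4: u_4=13/30 ∈ [21/50, 29/50) → index 5
j=5: u_5=8/15 ∈ [21/50, 29/50) → index 5
j=6: u_6=19/30 ∈ [29/50, 33/50) → index 6
j=7: u_7=11/15 ∈ [33/50, 21/25) → index 7
j=8: u_8=5/6 ∈ [33/50, 21/25) → index 7
j=9: u_9=14/15 ∈ [21/25, 49/50) → index 8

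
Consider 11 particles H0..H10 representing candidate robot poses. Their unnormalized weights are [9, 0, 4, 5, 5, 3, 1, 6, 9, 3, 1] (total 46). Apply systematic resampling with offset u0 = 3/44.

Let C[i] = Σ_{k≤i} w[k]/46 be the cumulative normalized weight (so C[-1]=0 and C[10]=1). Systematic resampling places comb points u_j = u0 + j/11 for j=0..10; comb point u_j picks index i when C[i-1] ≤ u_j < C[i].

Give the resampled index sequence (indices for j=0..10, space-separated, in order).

C = [9/46, 9/46, 13/46, 9/23, 1/2, 13/23, 27/46, 33/46, 21/23, 45/46, 1]
j=0: u_0=3/44 ∈ [0, 9/46) → index 0
j=1: u_1=7/44 ∈ [0, 9/46) → index 0
j=2: u_2=1/4 ∈ [9/46, 13/46) → index 2
j=3: u_3=15/44 ∈ [13/46, 9/23) → index 3
j=4: u_4=19/44 ∈ [9/23, 1/2) → index 4
j=5: u_5=23/44 ∈ [1/2, 13/23) → index 5
j=6: u_6=27/44 ∈ [27/46, 33/46) → index 7
j=7: u_7=31/44 ∈ [27/46, 33/46) → index 7
j=8: u_8=35/44 ∈ [33/46, 21/23) → index 8
j=9: u_9=39/44 ∈ [33/46, 21/23) → index 8
j=10: u_10=43/44 ∈ [21/23, 45/46) → index 9

0 0 2 3 4 5 7 7 8 8 9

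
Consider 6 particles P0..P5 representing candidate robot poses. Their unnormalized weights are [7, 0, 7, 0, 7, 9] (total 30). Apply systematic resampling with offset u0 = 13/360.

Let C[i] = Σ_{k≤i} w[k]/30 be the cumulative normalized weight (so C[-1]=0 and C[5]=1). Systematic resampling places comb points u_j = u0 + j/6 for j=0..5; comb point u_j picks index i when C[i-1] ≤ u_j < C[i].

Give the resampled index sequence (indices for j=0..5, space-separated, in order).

0 0 2 4 5 5

C = [7/30, 7/30, 7/15, 7/15, 7/10, 1]
j=0: u_0=13/360 ∈ [0, 7/30) → index 0
j=1: u_1=73/360 ∈ [0, 7/30) → index 0
j=2: u_2=133/360 ∈ [7/30, 7/15) → index 2
j=3: u_3=193/360 ∈ [7/15, 7/10) → index 4
j=4: u_4=253/360 ∈ [7/10, 1) → index 5
j=5: u_5=313/360 ∈ [7/10, 1) → index 5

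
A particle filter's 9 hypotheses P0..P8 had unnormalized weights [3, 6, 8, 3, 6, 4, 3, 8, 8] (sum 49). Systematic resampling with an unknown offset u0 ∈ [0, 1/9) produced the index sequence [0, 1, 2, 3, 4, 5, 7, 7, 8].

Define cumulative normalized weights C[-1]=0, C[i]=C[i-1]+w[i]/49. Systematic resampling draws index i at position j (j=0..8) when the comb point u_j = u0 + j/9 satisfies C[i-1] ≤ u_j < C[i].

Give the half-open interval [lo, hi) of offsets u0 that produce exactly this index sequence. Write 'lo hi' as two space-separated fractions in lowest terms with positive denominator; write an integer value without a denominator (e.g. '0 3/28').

C = [3/49, 9/49, 17/49, 20/49, 26/49, 30/49, 33/49, 41/49, 1]
j=0 picked index 0: u0 ∈ [0, 3/49)
j=1 picked index 1: u0 ∈ [-22/441, 32/441)
j=2 picked index 2: u0 ∈ [-17/441, 55/441)
j=3 picked index 3: u0 ∈ [2/147, 11/147)
j=4 picked index 4: u0 ∈ [-16/441, 38/441)
j=5 picked index 5: u0 ∈ [-11/441, 25/441)
j=6 picked index 7: u0 ∈ [1/147, 25/147)
j=7 picked index 7: u0 ∈ [-46/441, 26/441)
j=8 picked index 8: u0 ∈ [-23/441, 1/9)
intersection: [2/147, 25/441)

2/147 25/441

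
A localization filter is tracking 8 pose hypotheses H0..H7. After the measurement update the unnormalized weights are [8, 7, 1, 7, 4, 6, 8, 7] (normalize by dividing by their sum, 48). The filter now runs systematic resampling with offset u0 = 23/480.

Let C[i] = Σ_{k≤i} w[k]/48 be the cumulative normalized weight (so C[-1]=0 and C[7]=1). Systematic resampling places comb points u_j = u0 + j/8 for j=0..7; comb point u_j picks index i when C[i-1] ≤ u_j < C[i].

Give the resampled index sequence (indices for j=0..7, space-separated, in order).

0 1 1 3 4 5 6 7

C = [1/6, 5/16, 1/3, 23/48, 9/16, 11/16, 41/48, 1]
j=0: u_0=23/480 ∈ [0, 1/6) → index 0
j=1: u_1=83/480 ∈ [1/6, 5/16) → index 1
j=2: u_2=143/480 ∈ [1/6, 5/16) → index 1
j=3: u_3=203/480 ∈ [1/3, 23/48) → index 3
j=4: u_4=263/480 ∈ [23/48, 9/16) → index 4
j=5: u_5=323/480 ∈ [9/16, 11/16) → index 5
j=6: u_6=383/480 ∈ [11/16, 41/48) → index 6
j=7: u_7=443/480 ∈ [41/48, 1) → index 7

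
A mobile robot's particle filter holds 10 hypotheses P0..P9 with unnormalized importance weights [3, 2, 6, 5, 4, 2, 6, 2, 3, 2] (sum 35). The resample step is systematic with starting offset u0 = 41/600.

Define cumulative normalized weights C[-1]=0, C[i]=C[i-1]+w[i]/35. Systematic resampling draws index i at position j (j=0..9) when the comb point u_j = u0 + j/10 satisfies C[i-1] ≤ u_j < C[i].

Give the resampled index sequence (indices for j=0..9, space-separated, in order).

0 2 2 3 4 4 6 6 8 9

C = [3/35, 1/7, 11/35, 16/35, 4/7, 22/35, 4/5, 6/7, 33/35, 1]
j=0: u_0=41/600 ∈ [0, 3/35) → index 0
j=1: u_1=101/600 ∈ [1/7, 11/35) → index 2
j=2: u_2=161/600 ∈ [1/7, 11/35) → index 2
j=3: u_3=221/600 ∈ [11/35, 16/35) → index 3
j=4: u_4=281/600 ∈ [16/35, 4/7) → index 4
j=5: u_5=341/600 ∈ [16/35, 4/7) → index 4
j=6: u_6=401/600 ∈ [22/35, 4/5) → index 6
j=7: u_7=461/600 ∈ [22/35, 4/5) → index 6
j=8: u_8=521/600 ∈ [6/7, 33/35) → index 8
j=9: u_9=581/600 ∈ [33/35, 1) → index 9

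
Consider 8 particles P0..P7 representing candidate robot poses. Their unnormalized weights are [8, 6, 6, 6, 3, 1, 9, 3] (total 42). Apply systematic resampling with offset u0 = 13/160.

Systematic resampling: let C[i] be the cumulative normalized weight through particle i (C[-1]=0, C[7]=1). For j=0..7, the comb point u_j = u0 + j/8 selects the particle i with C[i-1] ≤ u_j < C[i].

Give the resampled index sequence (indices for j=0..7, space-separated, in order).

0 1 1 2 3 5 6 7

C = [4/21, 1/3, 10/21, 13/21, 29/42, 5/7, 13/14, 1]
j=0: u_0=13/160 ∈ [0, 4/21) → index 0
j=1: u_1=33/160 ∈ [4/21, 1/3) → index 1
j=2: u_2=53/160 ∈ [4/21, 1/3) → index 1
j=3: u_3=73/160 ∈ [1/3, 10/21) → index 2
j=4: u_4=93/160 ∈ [10/21, 13/21) → index 3
j=5: u_5=113/160 ∈ [29/42, 5/7) → index 5
j=6: u_6=133/160 ∈ [5/7, 13/14) → index 6
j=7: u_7=153/160 ∈ [13/14, 1) → index 7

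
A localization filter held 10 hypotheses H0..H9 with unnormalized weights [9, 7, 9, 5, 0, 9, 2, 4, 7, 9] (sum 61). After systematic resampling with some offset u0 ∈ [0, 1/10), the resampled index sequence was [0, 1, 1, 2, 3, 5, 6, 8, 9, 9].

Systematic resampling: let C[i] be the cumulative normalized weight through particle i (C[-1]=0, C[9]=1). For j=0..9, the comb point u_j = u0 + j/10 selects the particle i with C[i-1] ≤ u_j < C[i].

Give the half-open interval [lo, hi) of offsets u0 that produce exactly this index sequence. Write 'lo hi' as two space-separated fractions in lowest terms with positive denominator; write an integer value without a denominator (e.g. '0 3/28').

16/305 19/305

C = [9/61, 16/61, 25/61, 30/61, 30/61, 39/61, 41/61, 45/61, 52/61, 1]
j=0 picked index 0: u0 ∈ [0, 9/61)
j=1 picked index 1: u0 ∈ [29/610, 99/610)
j=2 picked index 1: u0 ∈ [-16/305, 19/305)
j=3 picked index 2: u0 ∈ [-23/610, 67/610)
j=4 picked index 3: u0 ∈ [3/305, 28/305)
j=5 picked index 5: u0 ∈ [-1/122, 17/122)
j=6 picked index 6: u0 ∈ [12/305, 22/305)
j=7 picked index 8: u0 ∈ [23/610, 93/610)
j=8 picked index 9: u0 ∈ [16/305, 1/5)
j=9 picked index 9: u0 ∈ [-29/610, 1/10)
intersection: [16/305, 19/305)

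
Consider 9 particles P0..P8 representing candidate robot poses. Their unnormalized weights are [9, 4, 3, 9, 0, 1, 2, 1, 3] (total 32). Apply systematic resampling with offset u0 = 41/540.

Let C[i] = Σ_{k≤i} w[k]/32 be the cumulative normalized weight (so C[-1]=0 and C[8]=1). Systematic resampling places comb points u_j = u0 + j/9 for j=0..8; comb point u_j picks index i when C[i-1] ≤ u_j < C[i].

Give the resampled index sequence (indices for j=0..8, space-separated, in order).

C = [9/32, 13/32, 1/2, 25/32, 25/32, 13/16, 7/8, 29/32, 1]
j=0: u_0=41/540 ∈ [0, 9/32) → index 0
j=1: u_1=101/540 ∈ [0, 9/32) → index 0
j=2: u_2=161/540 ∈ [9/32, 13/32) → index 1
j=3: u_3=221/540 ∈ [13/32, 1/2) → index 2
j=4: u_4=281/540 ∈ [1/2, 25/32) → index 3
j=5: u_5=341/540 ∈ [1/2, 25/32) → index 3
j=6: u_6=401/540 ∈ [1/2, 25/32) → index 3
j=7: u_7=461/540 ∈ [13/16, 7/8) → index 6
j=8: u_8=521/540 ∈ [29/32, 1) → index 8

0 0 1 2 3 3 3 6 8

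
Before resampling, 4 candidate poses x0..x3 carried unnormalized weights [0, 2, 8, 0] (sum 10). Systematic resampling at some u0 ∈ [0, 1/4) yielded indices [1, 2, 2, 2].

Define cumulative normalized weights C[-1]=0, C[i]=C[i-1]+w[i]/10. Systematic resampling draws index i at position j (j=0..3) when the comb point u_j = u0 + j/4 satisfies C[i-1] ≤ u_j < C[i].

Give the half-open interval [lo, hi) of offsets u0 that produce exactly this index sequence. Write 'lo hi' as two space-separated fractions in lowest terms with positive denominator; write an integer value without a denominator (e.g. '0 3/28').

C = [0, 1/5, 1, 1]
j=0 picked index 1: u0 ∈ [0, 1/5)
j=1 picked index 2: u0 ∈ [-1/20, 3/4)
j=2 picked index 2: u0 ∈ [-3/10, 1/2)
j=3 picked index 2: u0 ∈ [-11/20, 1/4)
intersection: [0, 1/5)

0 1/5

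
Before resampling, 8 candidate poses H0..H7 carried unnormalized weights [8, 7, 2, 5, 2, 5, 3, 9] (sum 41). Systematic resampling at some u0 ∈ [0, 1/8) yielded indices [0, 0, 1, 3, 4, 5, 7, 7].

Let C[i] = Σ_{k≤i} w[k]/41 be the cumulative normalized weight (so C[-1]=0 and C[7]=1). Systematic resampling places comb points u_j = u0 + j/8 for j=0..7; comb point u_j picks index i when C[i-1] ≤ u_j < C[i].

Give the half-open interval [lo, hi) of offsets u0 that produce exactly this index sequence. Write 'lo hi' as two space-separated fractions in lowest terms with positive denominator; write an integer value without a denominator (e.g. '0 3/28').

13/328 23/328

C = [8/41, 15/41, 17/41, 22/41, 24/41, 29/41, 32/41, 1]
j=0 picked index 0: u0 ∈ [0, 8/41)
j=1 picked index 0: u0 ∈ [-1/8, 23/328)
j=2 picked index 1: u0 ∈ [-9/164, 19/164)
j=3 picked index 3: u0 ∈ [13/328, 53/328)
j=4 picked index 4: u0 ∈ [3/82, 7/82)
j=5 picked index 5: u0 ∈ [-13/328, 27/328)
j=6 picked index 7: u0 ∈ [5/164, 1/4)
j=7 picked index 7: u0 ∈ [-31/328, 1/8)
intersection: [13/328, 23/328)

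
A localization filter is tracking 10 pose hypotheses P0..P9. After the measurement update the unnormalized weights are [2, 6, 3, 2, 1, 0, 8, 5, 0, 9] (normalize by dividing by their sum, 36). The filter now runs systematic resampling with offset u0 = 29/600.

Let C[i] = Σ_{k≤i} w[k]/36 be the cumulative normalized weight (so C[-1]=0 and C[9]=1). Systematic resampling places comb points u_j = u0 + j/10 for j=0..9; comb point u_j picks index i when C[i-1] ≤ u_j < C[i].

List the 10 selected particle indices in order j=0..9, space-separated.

C = [1/18, 2/9, 11/36, 13/36, 7/18, 7/18, 11/18, 3/4, 3/4, 1]
j=0: u_0=29/600 ∈ [0, 1/18) → index 0
j=1: u_1=89/600 ∈ [1/18, 2/9) → index 1
j=2: u_2=149/600 ∈ [2/9, 11/36) → index 2
j=3: u_3=209/600 ∈ [11/36, 13/36) → index 3
j=4: u_4=269/600 ∈ [7/18, 11/18) → index 6
j=5: u_5=329/600 ∈ [7/18, 11/18) → index 6
j=6: u_6=389/600 ∈ [11/18, 3/4) → index 7
j=7: u_7=449/600 ∈ [11/18, 3/4) → index 7
j=8: u_8=509/600 ∈ [3/4, 1) → index 9
j=9: u_9=569/600 ∈ [3/4, 1) → index 9

0 1 2 3 6 6 7 7 9 9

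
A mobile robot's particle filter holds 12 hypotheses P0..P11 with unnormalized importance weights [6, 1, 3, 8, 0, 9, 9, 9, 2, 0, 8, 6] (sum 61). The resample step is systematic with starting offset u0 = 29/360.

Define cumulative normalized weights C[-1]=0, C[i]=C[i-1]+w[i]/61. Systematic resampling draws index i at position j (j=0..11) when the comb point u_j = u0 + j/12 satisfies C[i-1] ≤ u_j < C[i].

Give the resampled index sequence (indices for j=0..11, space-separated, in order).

C = [6/61, 7/61, 10/61, 18/61, 18/61, 27/61, 36/61, 45/61, 47/61, 47/61, 55/61, 1]
j=0: u_0=29/360 ∈ [0, 6/61) → index 0
j=1: u_1=59/360 ∈ [7/61, 10/61) → index 2
j=2: u_2=89/360 ∈ [10/61, 18/61) → index 3
j=3: u_3=119/360 ∈ [18/61, 27/61) → index 5
j=4: u_4=149/360 ∈ [18/61, 27/61) → index 5
j=5: u_5=179/360 ∈ [27/61, 36/61) → index 6
j=6: u_6=209/360 ∈ [27/61, 36/61) → index 6
j=7: u_7=239/360 ∈ [36/61, 45/61) → index 7
j=8: u_8=269/360 ∈ [45/61, 47/61) → index 8
j=9: u_9=299/360 ∈ [47/61, 55/61) → index 10
j=10: u_10=329/360 ∈ [55/61, 1) → index 11
j=11: u_11=359/360 ∈ [55/61, 1) → index 11

0 2 3 5 5 6 6 7 8 10 11 11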